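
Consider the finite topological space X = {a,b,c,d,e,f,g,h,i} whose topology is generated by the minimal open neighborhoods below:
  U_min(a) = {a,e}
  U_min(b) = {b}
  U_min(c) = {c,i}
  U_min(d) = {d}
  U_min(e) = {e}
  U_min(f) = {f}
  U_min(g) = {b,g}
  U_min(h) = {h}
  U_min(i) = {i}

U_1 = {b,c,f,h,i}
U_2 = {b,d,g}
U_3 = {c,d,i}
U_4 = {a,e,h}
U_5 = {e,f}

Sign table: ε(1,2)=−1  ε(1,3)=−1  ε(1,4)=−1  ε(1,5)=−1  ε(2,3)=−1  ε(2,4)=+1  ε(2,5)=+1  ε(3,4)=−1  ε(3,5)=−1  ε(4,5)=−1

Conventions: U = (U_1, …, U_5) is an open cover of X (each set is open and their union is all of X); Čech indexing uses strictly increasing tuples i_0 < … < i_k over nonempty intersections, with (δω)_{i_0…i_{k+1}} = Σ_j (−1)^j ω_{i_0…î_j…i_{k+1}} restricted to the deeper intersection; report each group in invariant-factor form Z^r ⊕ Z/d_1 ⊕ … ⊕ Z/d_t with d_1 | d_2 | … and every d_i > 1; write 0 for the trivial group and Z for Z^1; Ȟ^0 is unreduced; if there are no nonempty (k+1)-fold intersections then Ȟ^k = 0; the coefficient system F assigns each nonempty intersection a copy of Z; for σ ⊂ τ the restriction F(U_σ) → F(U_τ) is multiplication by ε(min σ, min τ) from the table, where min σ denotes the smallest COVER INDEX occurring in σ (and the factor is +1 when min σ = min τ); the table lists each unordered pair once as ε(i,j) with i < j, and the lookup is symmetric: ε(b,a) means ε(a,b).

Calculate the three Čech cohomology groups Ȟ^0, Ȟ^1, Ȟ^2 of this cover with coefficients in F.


Ȟ^0 = 0,  Ȟ^1 = Z ⊕ Z/2,  Ȟ^2 = 0

nonempty intersections:
  U12={b} U13={c,i} U14={h} U15={f} U23={d} U45={e}
C dims 5,6; δ0: rk 5, SNF 1^4·2
Ȟ^0: (5−5)−0=0 ⇒ 0
Ȟ^1: (6−0)−5=1 plus torsion [2] ⇒ Z ⊕ Z/2
Ȟ^2: (0−0)−0=0 ⇒ 0


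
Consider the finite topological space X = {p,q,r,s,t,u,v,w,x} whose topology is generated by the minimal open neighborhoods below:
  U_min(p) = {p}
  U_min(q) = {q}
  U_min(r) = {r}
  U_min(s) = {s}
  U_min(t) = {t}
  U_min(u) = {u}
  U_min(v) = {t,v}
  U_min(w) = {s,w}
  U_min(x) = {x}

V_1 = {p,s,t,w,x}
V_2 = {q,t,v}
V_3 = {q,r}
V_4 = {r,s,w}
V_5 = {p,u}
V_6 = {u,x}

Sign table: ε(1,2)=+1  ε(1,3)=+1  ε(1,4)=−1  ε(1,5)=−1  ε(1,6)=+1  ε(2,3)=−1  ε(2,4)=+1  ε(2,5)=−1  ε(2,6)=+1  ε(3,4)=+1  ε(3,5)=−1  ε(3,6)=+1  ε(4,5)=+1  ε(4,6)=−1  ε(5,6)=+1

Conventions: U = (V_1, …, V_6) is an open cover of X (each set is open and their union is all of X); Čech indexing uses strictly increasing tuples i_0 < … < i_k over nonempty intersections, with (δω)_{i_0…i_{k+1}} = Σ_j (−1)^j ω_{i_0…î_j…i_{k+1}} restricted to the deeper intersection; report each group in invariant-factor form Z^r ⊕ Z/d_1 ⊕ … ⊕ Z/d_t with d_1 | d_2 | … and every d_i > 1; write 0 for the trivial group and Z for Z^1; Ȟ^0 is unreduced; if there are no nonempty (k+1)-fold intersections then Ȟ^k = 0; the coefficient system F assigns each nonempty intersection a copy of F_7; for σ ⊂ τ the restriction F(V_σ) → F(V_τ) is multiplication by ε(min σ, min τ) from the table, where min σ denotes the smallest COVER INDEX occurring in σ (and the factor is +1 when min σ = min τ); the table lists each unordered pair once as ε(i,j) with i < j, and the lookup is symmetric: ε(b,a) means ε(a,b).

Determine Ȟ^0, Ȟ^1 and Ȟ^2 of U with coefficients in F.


Ȟ^0 = 0, Ȟ^1 = Z/7 and Ȟ^2 = 0

nonempty intersections:
  V12={t} V14={s,w} V15={p} V16={x} V23={q} V34={r} V56={u}
C dims 6,7; δ0: rk_F7 6
Ȟ^0: (6−6)−0=0 ⇒ 0
Ȟ^1: (7−0)−6=1 ⇒ Z/7
Ȟ^2: (0−0)−0=0 ⇒ 0


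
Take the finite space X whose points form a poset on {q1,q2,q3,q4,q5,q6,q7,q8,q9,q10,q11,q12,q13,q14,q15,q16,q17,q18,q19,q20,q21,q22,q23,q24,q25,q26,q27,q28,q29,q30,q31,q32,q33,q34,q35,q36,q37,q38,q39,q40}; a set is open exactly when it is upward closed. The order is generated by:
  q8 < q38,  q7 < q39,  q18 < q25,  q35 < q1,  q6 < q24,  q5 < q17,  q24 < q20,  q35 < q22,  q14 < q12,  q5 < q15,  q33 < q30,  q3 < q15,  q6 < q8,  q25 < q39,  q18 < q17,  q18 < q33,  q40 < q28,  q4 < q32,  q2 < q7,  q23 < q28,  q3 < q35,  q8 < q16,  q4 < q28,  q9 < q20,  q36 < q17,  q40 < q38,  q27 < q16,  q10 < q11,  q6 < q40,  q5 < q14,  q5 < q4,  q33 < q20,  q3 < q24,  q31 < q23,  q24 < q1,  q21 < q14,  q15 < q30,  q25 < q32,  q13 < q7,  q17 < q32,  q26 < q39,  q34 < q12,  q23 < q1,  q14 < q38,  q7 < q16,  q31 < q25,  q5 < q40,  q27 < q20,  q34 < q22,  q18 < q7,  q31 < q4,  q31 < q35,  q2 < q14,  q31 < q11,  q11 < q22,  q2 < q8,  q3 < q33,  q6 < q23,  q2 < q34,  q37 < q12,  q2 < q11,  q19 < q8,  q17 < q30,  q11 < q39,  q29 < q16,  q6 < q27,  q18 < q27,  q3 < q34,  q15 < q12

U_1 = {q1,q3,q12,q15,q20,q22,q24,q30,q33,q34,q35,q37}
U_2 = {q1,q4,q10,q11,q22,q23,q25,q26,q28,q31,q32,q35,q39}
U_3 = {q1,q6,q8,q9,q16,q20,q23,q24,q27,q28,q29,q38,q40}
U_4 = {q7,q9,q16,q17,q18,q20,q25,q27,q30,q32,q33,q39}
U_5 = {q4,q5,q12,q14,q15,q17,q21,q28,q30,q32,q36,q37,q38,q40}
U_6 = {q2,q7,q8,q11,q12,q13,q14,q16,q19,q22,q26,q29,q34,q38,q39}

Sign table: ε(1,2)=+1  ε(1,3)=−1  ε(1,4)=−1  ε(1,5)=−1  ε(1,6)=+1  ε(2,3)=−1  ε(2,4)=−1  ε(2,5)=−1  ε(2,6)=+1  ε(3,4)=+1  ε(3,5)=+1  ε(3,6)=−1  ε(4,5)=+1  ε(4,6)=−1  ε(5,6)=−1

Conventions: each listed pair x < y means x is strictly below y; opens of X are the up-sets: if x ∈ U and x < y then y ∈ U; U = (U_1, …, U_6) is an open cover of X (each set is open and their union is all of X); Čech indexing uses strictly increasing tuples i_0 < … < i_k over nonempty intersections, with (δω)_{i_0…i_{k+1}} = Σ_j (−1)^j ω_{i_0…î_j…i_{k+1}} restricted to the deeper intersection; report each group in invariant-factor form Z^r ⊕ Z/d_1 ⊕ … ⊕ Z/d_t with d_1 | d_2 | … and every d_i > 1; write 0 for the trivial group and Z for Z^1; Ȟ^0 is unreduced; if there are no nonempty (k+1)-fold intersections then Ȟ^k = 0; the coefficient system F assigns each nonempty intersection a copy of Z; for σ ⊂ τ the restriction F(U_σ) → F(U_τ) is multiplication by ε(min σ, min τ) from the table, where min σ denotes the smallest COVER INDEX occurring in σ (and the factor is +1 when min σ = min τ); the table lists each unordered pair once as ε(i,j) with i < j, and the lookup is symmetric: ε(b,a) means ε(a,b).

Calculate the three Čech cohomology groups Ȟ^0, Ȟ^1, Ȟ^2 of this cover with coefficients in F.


Ȟ^0(U;F) ≅ Z, Ȟ^1(U;F) ≅ 0, Ȟ^2(U;F) ≅ Z/2

nerve simplices:
  U12={q1,q22,q35} U13={q1,q20,q24} U14={q20,q30,q33} U15={q12,q15,q30,q37} U16={q12,q22,q34} U23={q1,q23,q28} U24={q25,q32,q39} U25={q4,q28,q32} U26={q11,q22,q26,q39} U34={q9,q16,q20,q27} U35={q28,q38,q40} U36={q8,q16,q29,q38} U45={q17,q30,q32} U46={q7,q16,q39} U56={q12,q14,q38}
  U123={q1} U126={q22} U134={q20} U145={q30} U156={q12} U235={q28} U245={q32} U246={q39} U346={q16} U356={q38}
C dims 6,15,10; δ0: rk 5, SNF 1^5; δ1: rk 10, SNF 1^9·2
degree 0: 6−5−0 = 1 → Ȟ^0 ≅ Z
degree 1: 15−10−5 = 0 → Ȟ^1 ≅ 0
degree 2: 10−0−10 = 0 plus torsion [2] → Ȟ^2 ≅ Z/2


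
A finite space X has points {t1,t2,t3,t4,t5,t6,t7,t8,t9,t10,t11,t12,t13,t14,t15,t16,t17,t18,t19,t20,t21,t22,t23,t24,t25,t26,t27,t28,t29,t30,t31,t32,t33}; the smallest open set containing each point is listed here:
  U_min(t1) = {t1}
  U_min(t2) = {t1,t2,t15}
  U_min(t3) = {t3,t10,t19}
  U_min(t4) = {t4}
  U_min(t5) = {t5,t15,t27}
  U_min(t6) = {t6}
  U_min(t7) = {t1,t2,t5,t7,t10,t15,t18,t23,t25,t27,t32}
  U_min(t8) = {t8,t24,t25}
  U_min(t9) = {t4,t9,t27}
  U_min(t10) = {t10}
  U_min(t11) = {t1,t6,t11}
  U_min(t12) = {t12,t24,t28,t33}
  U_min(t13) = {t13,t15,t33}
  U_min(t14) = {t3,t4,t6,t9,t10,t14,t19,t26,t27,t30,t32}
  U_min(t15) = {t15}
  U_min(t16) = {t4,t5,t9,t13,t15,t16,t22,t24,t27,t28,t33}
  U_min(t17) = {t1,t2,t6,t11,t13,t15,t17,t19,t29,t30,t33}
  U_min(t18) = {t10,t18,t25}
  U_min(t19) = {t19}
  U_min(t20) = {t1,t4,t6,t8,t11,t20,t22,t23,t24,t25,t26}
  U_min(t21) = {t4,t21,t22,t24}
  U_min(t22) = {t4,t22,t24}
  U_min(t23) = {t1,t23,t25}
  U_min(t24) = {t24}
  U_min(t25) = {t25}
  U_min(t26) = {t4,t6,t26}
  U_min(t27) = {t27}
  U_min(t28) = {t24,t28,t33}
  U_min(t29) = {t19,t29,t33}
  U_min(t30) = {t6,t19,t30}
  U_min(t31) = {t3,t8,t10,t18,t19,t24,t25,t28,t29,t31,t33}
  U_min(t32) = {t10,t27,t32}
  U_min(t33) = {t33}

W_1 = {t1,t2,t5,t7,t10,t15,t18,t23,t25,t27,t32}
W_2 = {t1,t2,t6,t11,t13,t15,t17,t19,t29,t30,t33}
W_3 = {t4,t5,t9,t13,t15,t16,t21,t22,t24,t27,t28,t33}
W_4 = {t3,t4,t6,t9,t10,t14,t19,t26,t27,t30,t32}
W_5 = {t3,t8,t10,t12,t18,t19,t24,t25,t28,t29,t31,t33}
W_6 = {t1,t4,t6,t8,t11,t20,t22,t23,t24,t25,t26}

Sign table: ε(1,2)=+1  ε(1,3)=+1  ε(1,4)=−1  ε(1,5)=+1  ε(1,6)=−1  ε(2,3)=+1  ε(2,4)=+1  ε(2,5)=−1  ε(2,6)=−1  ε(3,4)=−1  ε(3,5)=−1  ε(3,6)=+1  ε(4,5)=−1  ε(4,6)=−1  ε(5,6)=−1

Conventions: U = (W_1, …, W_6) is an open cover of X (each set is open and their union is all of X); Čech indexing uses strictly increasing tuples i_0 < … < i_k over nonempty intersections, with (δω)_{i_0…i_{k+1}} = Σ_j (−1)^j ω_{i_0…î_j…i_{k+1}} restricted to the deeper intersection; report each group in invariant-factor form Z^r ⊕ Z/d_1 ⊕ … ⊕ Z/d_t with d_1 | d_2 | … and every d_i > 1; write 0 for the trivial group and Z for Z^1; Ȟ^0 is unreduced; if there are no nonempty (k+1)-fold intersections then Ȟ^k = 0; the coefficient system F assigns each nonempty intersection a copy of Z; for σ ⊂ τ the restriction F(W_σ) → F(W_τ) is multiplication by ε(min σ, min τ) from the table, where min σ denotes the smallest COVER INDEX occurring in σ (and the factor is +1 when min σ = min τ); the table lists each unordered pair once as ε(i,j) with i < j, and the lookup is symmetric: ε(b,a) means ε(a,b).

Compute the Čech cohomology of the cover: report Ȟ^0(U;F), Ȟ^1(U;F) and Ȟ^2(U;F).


Ȟ^0(U;F) ≅ 0, Ȟ^1(U;F) ≅ Z/2, Ȟ^2(U;F) ≅ Z

cover nerve:
  W12={t1,t2,t15} W13={t5,t15,t27} W14={t10,t27,t32} W15={t10,t18,t25} W16={t1,t23,t25} W23={t13,t15,t33} W24={t6,t19,t30} W25={t19,t29,t33} W26={t1,t6,t11} W34={t4,t9,t27} W35={t24,t28,t33} W36={t4,t22,t24} W45={t3,t10,t19} W46={t4,t6,t26} W56={t8,t24,t25}
  W123={t15} W126={t1} W134={t27} W145={t10} W156={t25} W235={t33} W245={t19} W246={t6} W346={t4} W356={t24}
C dims 6,15,10; δ0: rk 6, SNF 1^5·2; δ1: rk 9, SNF 1^9
Ȟ^0: (6−6)−0=0 ⇒ 0
Ȟ^1: (15−9)−6=0 plus torsion [2] ⇒ Z/2
Ȟ^2: (10−0)−9=1 ⇒ Z


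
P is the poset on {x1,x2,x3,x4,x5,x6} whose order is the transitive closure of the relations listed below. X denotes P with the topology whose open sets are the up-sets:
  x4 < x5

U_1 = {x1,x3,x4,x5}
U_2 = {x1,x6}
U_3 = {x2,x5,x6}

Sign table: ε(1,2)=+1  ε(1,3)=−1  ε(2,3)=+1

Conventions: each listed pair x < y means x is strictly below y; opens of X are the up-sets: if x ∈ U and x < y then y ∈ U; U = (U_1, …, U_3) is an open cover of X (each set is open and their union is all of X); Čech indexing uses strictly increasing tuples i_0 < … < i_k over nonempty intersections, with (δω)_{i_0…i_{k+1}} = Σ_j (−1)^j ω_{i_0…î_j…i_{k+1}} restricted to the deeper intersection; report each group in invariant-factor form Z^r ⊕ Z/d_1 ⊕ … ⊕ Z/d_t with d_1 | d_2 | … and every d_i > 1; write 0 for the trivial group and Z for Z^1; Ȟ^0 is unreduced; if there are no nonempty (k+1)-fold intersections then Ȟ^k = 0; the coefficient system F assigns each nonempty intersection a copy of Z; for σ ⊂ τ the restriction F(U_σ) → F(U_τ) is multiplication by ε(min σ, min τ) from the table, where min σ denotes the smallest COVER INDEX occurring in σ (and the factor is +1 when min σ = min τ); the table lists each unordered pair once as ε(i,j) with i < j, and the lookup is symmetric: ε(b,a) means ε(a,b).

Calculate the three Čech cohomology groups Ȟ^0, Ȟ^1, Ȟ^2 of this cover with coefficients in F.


nonempty intersections:
  U12={x1} U13={x5} U23={x6}
C dims 3,3; δ0: rk 3, SNF 1^2·2
Ȟ^0: (3−3)−0=0 ⇒ 0
Ȟ^1: (3−0)−3=0 plus torsion [2] ⇒ Z/2
Ȟ^2: (0−0)−0=0 ⇒ 0

Ȟ^0(U;F) ≅ 0, Ȟ^1(U;F) ≅ Z/2 and Ȟ^2(U;F) ≅ 0


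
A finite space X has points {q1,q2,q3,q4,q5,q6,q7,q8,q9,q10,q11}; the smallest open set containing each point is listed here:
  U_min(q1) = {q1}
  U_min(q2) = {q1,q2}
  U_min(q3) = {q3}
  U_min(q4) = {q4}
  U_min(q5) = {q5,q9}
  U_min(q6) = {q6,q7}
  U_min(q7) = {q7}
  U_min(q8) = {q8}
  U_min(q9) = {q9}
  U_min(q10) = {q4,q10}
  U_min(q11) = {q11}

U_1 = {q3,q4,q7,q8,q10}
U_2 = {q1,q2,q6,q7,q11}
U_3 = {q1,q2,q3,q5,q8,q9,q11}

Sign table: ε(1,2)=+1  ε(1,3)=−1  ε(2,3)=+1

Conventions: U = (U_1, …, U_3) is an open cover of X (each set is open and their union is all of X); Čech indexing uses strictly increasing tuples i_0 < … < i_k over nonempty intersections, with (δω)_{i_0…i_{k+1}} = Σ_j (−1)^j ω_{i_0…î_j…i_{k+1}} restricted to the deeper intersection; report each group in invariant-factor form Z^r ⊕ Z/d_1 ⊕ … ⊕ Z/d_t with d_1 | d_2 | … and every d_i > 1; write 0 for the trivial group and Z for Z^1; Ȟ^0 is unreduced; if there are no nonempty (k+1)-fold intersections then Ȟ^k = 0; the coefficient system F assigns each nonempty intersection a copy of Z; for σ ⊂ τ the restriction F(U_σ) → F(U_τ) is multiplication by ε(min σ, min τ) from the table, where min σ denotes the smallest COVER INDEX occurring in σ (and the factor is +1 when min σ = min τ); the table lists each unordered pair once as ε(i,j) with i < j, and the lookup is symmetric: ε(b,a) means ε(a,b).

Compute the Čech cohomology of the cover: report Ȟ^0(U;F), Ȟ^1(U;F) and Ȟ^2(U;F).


intersection data:
  U12={q7} U13={q3,q8} U23={q1,q2,q11}
C dims 3,3; δ0: rk 3, SNF 1^2·2
Ȟ^0 = (3 − 3) − 0 = 0, so Ȟ^0 ≅ 0
Ȟ^1 = (3 − 0) − 3 = 0 plus torsion [2], so Ȟ^1 ≅ Z/2
Ȟ^2 = (0 − 0) − 0 = 0, so Ȟ^2 ≅ 0

Ȟ^0 ≅ 0, Ȟ^1 ≅ Z/2, Ȟ^2 ≅ 0


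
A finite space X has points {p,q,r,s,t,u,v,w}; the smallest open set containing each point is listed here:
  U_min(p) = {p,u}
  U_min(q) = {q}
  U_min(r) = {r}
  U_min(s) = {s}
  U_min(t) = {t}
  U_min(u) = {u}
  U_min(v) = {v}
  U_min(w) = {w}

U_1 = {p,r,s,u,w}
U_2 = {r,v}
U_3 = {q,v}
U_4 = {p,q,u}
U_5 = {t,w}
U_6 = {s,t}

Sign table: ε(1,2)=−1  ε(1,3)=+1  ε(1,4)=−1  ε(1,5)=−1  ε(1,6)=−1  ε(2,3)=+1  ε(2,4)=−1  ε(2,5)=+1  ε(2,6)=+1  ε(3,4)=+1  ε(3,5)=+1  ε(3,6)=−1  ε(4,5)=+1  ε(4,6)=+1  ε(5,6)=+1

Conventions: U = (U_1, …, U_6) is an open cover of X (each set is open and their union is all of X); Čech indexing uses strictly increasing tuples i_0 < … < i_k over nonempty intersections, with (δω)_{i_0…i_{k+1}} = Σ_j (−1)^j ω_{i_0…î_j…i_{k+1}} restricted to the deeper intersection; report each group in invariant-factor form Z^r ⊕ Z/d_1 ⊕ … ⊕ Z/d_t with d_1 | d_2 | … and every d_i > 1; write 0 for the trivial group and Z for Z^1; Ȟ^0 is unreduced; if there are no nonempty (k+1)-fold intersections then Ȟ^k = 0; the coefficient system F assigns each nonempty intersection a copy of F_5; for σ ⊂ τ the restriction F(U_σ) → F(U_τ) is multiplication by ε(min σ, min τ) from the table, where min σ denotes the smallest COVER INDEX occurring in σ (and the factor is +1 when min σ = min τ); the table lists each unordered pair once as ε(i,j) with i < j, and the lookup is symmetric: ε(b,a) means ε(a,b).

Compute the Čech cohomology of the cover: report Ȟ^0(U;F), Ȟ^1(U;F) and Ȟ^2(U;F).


Ȟ^0 ≅ Z/5, Ȟ^1 ≅ Z/5 ⊕ Z/5 and Ȟ^2 ≅ 0

cover nerve:
  U12={r} U14={p,u} U15={w} U16={s} U23={v} U34={q} U56={t}
C dims 6,7; δ0: rk_F5 5
Ȟ^0: (6−5)−0=1 ⇒ Z/5
Ȟ^1: (7−0)−5=2 ⇒ Z/5 ⊕ Z/5
Ȟ^2: (0−0)−0=0 ⇒ 0


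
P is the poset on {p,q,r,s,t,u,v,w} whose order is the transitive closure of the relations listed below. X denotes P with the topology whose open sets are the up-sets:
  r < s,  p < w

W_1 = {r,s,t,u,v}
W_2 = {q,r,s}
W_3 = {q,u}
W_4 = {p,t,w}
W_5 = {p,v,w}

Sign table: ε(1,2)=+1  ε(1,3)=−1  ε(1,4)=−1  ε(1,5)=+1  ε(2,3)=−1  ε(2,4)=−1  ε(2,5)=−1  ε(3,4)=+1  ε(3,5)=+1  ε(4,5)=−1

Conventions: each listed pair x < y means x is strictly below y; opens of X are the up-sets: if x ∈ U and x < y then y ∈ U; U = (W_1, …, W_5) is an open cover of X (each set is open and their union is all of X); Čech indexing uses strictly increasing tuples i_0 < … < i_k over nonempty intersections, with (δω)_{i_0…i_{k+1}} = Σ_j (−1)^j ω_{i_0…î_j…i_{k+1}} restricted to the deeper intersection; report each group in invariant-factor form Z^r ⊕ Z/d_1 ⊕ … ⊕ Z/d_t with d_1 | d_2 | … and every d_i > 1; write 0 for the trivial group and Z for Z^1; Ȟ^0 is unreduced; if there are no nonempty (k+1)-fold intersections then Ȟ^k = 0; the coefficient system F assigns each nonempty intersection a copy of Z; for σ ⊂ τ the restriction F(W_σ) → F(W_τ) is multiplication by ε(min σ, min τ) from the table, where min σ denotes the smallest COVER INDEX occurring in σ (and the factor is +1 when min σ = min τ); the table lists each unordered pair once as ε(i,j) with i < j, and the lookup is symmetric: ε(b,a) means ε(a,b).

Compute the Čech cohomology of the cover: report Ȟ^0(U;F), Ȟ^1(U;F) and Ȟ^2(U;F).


cover nerve:
  W12={r,s} W13={u} W14={t} W15={v} W23={q} W45={p,w}
C dims 5,6; δ0: rk 4, SNF 1^4
Ȟ^0: (5−4)−0=1 ⇒ Z
Ȟ^1: (6−0)−4=2 ⇒ Z^2
Ȟ^2: (0−0)−0=0 ⇒ 0

Ȟ^0 ≅ Z; Ȟ^1 ≅ Z^2; Ȟ^2 ≅ 0


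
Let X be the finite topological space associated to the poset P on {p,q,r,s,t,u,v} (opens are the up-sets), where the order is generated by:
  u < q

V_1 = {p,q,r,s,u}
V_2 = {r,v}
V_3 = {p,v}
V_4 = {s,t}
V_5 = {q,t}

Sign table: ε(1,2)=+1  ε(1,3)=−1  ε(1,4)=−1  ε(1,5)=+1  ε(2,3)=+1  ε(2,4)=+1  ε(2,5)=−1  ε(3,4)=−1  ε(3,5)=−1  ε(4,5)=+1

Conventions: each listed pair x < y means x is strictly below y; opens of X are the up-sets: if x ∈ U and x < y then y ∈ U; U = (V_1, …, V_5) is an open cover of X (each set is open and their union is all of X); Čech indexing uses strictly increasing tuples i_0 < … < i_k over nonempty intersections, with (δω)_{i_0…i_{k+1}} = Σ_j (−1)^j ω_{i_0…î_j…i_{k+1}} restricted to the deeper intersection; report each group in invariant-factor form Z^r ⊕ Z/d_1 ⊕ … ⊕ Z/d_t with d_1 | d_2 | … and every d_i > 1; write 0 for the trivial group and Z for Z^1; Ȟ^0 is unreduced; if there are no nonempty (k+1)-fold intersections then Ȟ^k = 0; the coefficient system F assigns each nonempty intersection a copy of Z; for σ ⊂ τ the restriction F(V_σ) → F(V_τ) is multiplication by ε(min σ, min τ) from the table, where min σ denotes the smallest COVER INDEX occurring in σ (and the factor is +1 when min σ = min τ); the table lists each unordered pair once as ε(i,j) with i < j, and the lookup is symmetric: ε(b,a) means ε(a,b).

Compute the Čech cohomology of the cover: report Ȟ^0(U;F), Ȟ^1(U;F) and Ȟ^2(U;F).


nonempty intersections:
  V12={r} V13={p} V14={s} V15={q} V23={v} V45={t}
C dims 5,6; δ0: rk 5, SNF 1^4·2
Ȟ^0: (5−5)−0=0 ⇒ 0
Ȟ^1: (6−0)−5=1 plus torsion [2] ⇒ Z ⊕ Z/2
Ȟ^2: (0−0)−0=0 ⇒ 0

Ȟ^0 ≅ 0,  Ȟ^1 ≅ Z ⊕ Z/2,  Ȟ^2 ≅ 0


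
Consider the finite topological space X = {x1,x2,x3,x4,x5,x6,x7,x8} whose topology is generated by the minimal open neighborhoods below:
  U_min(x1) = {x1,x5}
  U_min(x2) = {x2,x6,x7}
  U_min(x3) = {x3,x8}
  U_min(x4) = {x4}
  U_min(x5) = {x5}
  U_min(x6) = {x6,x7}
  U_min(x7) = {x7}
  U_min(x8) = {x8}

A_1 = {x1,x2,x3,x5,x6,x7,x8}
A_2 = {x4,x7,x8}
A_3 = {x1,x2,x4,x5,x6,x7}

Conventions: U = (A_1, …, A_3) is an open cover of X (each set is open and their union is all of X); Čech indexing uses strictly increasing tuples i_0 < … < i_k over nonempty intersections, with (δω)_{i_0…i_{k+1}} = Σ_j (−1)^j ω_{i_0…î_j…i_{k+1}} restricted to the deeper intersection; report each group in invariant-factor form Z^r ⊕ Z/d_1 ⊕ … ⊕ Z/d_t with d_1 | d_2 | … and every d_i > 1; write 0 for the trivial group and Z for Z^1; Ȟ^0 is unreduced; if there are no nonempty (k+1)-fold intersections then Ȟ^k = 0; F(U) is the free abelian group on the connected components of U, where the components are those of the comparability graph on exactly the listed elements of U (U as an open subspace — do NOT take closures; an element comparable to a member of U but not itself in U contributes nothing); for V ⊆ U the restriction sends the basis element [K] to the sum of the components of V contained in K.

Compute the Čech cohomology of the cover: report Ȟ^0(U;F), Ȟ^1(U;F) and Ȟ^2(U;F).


nerve simplices:
  A12={x7,x8} A13={x1,x2,x5,x6,x7} A23={x4,x7}
  A123={x7}
components per intersection:
  A1: {x1,x5} {x2,x6,x7} {x3,x8}
  A2: {x4} {x7} {x8}
  A3: {x1,x5} {x2,x6,x7} {x4}
  A12: {x7} {x8}
  A13: {x1,x5} {x2,x6,x7}
  A23: {x4} {x7}
  A123: {x7}
C dims 9,6,1; δ0: rk 5, SNF 1^5; δ1: rk 1, SNF 1^1
degree 0: 9−5−0 = 4 → Ȟ^0 ≅ Z^4
degree 1: 6−1−5 = 0 → Ȟ^1 ≅ 0
degree 2: 1−0−1 = 0 → Ȟ^2 ≅ 0

Ȟ^0 = Z^4,  Ȟ^1 = 0,  Ȟ^2 = 0


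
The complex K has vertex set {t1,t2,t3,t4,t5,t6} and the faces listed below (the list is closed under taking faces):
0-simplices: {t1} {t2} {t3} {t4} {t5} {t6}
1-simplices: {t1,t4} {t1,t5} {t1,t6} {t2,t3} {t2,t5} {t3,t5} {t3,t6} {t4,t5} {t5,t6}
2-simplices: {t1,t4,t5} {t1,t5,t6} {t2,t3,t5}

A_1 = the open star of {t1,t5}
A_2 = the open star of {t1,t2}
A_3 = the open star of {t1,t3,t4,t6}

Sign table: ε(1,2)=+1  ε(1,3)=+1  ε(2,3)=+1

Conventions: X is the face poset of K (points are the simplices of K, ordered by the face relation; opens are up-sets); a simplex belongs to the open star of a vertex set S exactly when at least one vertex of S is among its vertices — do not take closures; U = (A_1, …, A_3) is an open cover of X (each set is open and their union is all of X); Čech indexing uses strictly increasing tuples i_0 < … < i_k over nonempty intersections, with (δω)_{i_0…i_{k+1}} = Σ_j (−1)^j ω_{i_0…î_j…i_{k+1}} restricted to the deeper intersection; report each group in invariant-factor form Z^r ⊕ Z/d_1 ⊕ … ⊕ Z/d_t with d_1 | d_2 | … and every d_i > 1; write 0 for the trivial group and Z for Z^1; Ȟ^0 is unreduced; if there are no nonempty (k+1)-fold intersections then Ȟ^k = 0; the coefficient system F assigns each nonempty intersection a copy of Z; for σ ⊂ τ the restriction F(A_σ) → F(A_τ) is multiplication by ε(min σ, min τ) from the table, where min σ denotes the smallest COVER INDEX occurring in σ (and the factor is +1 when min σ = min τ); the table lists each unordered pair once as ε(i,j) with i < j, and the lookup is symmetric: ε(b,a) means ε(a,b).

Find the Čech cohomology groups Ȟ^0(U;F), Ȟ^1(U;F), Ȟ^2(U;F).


Ȟ^0(U;F) ≅ Z; Ȟ^1(U;F) ≅ 0; Ȟ^2(U;F) ≅ 0

intersection data:
  A1={{t1},{t5},{t1,t4},{t1,t5},{t1,t6},{t2,t5},{t3,t5},{t4,t5},{t5,t6},{t1,t4,t5},{t1,t5,t6},{t2,t3,t5}} A2={{t1},{t2},{t1,t4},{t1,t5},{t1,t6},{t2,t3},{t2,t5},{t1,t4,t5},{t1,t5,t6},{t2,t3,t5}} A3={{t1},{t3},{t4},{t6},{t1,t4},{t1,t5},{t1,t6},{t2,t3},{t3,t5},{t3,t6},{t4,t5},{t5,t6},{t1,t4,t5},{t1,t5,t6},{t2,t3,t5}}
  A12={{t1},{t1,t4},{t1,t5},{t1,t6},{t2,t5},{t1,t4,t5},{t1,t5,t6},{t2,t3,t5}} A13={{t1},{t1,t4},{t1,t5},{t1,t6},{t3,t5},{t4,t5},{t5,t6},{t1,t4,t5},{t1,t5,t6},{t2,t3,t5}} A23={{t1},{t1,t4},{t1,t5},{t1,t6},{t2,t3},{t1,t4,t5},{t1,t5,t6},{t2,t3,t5}}
  A123={{t1},{t1,t4},{t1,t5},{t1,t6},{t1,t4,t5},{t1,t5,t6},{t2,t3,t5}}
C dims 3,3,1; δ0: rk 2, SNF 1^2; δ1: rk 1, SNF 1^1
Ȟ^0 = (3 − 2) − 0 = 1, so Ȟ^0 ≅ Z
Ȟ^1 = (3 − 1) − 2 = 0, so Ȟ^1 ≅ 0
Ȟ^2 = (1 − 0) − 1 = 0, so Ȟ^2 ≅ 0


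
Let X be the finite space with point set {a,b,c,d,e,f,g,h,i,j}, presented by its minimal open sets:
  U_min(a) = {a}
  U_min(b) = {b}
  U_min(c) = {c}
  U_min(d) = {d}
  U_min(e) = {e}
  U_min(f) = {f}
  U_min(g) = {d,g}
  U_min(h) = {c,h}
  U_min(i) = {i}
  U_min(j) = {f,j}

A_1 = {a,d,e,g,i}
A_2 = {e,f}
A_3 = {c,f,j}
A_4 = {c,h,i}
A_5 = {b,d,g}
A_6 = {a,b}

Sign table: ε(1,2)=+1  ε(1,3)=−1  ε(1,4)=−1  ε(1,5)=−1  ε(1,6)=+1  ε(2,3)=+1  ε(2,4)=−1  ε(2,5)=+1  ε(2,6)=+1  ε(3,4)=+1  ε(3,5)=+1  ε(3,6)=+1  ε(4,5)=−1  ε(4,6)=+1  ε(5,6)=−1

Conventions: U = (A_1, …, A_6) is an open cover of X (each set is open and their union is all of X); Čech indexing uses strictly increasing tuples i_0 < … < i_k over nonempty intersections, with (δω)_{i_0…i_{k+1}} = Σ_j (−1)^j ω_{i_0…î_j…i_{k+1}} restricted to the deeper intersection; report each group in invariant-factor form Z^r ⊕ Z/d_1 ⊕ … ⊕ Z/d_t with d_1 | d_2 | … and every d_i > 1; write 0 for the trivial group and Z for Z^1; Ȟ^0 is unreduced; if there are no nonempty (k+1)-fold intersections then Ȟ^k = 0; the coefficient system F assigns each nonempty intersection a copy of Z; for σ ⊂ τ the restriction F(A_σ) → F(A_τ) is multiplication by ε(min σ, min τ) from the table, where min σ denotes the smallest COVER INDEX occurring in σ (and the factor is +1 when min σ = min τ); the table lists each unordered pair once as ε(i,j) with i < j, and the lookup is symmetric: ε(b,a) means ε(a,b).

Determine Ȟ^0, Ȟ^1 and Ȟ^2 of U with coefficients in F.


Ȟ^0 = 0; Ȟ^1 = Z ⊕ Z/2; Ȟ^2 = 0

intersection data:
  A12={e} A14={i} A15={d,g} A16={a} A23={f} A34={c} A56={b}
C dims 6,7; δ0: rk 6, SNF 1^5·2
Ȟ^0 = (6 − 6) − 0 = 0, so Ȟ^0 ≅ 0
Ȟ^1 = (7 − 0) − 6 = 1 plus torsion [2], so Ȟ^1 ≅ Z ⊕ Z/2
Ȟ^2 = (0 − 0) − 0 = 0, so Ȟ^2 ≅ 0


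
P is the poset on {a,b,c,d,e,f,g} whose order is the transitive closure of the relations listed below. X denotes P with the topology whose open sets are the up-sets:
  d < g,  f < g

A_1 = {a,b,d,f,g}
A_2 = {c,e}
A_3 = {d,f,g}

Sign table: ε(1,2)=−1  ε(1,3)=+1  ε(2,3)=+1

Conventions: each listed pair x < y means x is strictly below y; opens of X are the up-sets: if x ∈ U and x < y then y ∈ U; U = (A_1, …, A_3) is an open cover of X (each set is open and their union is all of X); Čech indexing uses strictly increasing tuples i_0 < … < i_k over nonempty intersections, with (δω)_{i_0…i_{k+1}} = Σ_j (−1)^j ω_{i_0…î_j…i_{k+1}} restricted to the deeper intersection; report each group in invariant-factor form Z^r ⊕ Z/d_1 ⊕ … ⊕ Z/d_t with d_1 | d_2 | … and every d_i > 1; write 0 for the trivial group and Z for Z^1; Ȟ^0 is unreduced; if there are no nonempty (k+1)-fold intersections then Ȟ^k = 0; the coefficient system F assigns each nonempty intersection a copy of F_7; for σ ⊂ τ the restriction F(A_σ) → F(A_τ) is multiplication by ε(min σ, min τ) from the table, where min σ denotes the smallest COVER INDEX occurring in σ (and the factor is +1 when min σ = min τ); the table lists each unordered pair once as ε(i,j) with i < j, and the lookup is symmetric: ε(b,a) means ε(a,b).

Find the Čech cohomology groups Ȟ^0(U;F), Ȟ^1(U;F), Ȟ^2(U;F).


Ȟ^0 ≅ Z/7 ⊕ Z/7,  Ȟ^1 ≅ 0,  Ȟ^2 ≅ 0

intersection data:
  A13={d,f,g}
C dims 3,1; δ0: rk_F7 1
Ȟ^0 = (3 − 1) − 0 = 2, so Ȟ^0 ≅ Z/7 ⊕ Z/7
Ȟ^1 = (1 − 0) − 1 = 0, so Ȟ^1 ≅ 0
Ȟ^2 = (0 − 0) − 0 = 0, so Ȟ^2 ≅ 0


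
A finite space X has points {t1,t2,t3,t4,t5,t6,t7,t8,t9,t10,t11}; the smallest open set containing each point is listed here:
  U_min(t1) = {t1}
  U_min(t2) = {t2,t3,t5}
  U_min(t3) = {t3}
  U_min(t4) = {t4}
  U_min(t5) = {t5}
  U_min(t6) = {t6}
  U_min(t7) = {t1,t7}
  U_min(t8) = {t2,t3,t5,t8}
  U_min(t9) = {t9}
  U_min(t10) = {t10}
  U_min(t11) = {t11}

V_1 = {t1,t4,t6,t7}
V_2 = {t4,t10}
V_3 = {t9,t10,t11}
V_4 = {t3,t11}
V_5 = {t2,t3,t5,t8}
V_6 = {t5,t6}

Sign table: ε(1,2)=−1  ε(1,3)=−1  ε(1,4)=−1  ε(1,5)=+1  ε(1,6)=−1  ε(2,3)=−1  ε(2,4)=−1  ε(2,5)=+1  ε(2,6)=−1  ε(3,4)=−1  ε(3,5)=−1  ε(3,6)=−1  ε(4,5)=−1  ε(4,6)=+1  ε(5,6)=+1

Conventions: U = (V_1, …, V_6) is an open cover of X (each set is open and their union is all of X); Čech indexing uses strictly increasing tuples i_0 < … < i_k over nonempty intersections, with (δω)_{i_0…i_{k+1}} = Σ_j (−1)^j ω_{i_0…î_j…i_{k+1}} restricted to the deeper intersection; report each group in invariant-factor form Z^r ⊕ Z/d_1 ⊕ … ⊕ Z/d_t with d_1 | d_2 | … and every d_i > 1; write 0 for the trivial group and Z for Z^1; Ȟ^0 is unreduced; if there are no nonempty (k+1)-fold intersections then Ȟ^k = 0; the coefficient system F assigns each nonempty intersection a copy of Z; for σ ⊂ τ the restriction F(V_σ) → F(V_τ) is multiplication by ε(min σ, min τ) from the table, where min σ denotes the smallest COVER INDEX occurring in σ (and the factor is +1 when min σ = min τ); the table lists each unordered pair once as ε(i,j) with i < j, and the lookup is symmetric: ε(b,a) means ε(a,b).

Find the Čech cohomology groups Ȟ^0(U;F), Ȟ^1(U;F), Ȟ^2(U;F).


Ȟ^0(U;F) ≅ 0,  Ȟ^1(U;F) ≅ Z/2,  Ȟ^2(U;F) ≅ 0

cover nerve:
  V12={t4} V16={t6} V23={t10} V34={t11} V45={t3} V56={t5}
C dims 6,6; δ0: rk 6, SNF 1^5·2
Ȟ^0: (6−6)−0=0 ⇒ 0
Ȟ^1: (6−0)−6=0 plus torsion [2] ⇒ Z/2
Ȟ^2: (0−0)−0=0 ⇒ 0


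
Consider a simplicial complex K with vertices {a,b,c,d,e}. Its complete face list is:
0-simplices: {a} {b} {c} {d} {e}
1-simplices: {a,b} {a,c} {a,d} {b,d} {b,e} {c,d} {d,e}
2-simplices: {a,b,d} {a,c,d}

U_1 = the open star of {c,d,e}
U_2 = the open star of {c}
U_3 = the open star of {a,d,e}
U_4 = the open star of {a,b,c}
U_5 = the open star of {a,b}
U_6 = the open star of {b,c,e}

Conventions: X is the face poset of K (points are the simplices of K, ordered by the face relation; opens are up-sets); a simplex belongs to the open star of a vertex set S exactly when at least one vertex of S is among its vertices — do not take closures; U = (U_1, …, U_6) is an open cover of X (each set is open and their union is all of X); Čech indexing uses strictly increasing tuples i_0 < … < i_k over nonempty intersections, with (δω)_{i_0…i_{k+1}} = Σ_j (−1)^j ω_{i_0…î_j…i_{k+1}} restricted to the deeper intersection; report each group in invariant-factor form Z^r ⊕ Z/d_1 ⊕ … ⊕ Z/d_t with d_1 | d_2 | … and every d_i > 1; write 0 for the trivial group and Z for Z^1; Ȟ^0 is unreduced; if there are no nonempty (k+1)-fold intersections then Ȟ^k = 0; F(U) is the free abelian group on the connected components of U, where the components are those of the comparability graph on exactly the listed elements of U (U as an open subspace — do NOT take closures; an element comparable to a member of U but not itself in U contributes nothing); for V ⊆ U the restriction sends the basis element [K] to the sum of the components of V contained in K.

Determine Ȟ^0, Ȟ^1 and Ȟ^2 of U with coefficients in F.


Ȟ^0 ≅ Z,  Ȟ^1 ≅ Z,  Ȟ^2 ≅ 0

cover nerve:
  U1={{c},{d},{e},{a,c},{a,d},{b,d},{b,e},{c,d},{d,e},{a,b,d},{a,c,d}} U2={{c},{a,c},{c,d},{a,c,d}} U3={{a},{d},{e},{a,b},{a,c},{a,d},{b,d},{b,e},{c,d},{d,e},{a,b,d},{a,c,d}} U4={{a},{b},{c},{a,b},{a,c},{a,d},{b,d},{b,e},{c,d},{a,b,d},{a,c,d}} U5={{a},{b},{a,b},{a,c},{a,d},{b,d},{b,e},{a,b,d},{a,c,d}} U6={{b},{c},{e},{a,b},{a,c},{b,d},{b,e},{c,d},{d,e},{a,b,d},{a,c,d}}
  U12={{c},{a,c},{c,d},{a,c,d}} U13={{d},{e},{a,c},{a,d},{b,d},{b,e},{c,d},{d,e},{a,b,d},{a,c,d}} U14={{c},{a,c},{a,d},{b,d},{b,e},{c,d},{a,b,d},{a,c,d}} U15={{a,c},{a,d},{b,d},{b,e},{a,b,d},{a,c,d}} U16={{c},{e},{a,c},{b,d},{b,e},{c,d},{d,e},{a,b,d},{a,c,d}} U23={{a,c},{c,d},{a,c,d}} U24={{c},{a,c},{c,d},{a,c,d}} U25={{a,c},{a,c,d}} U26={{c},{a,c},{c,d},{a,c,d}} U34={{a},{a,b},{a,c},{a,d},{b,d},{b,e},{c,d},{a,b,d},{a,c,d}} U35={{a},{a,b},{a,c},{a,d},{b,d},{b,e},{a,b,d},{a,c,d}} U36={{e},{a,b},{a,c},{b,d},{b,e},{c,d},{d,e},{a,b,d},{a,c,d}} U45={{a},{b},{a,b},{a,c},{a,d},{b,d},{b,e},{a,b,d},{a,c,d}} U46={{b},{c},{a,b},{a,c},{b,d},{b,e},{c,d},{a,b,d},{a,c,d}} U56={{b},{a,b},{a,c},{b,d},{b,e},{a,b,d},{a,c,d}}
  U123={{a,c},{c,d},{a,c,d}} U124={{c},{a,c},{c,d},{a,c,d}} U125={{a,c},{a,c,d}} U126={{c},{a,c},{c,d},{a,c,d}} U134={{a,c},{a,d},{b,d},{b,e},{c,d},{a,b,d},{a,c,d}} U135={{a,c},{a,d},{b,d},{b,e},{a,b,d},{a,c,d}} U136={{e},{a,c},{b,d},{b,e},{c,d},{d,e},{a,b,d},{a,c,d}} U145={{a,c},{a,d},{b,d},{b,e},{a,b,d},{a,c,d}} U146={{c},{a,c},{b,d},{b,e},{c,d},{a,b,d},{a,c,d}} U156={{a,c},{b,d},{b,e},{a,b,d},{a,c,d}} U234={{a,c},{c,d},{a,c,d}} U235={{a,c},{a,c,d}} U236={{a,c},{c,d},{a,c,d}} U245={{a,c},{a,c,d}} U246={{c},{a,c},{c,d},{a,c,d}} U256={{a,c},{a,c,d}} U345={{a},{a,b},{a,c},{a,d},{b,d},{b,e},{a,b,d},{a,c,d}} U346={{a,b},{a,c},{b,d},{b,e},{c,d},{a,b,d},{a,c,d}} U356={{a,b},{a,c},{b,d},{b,e},{a,b,d},{a,c,d}} U456={{b},{a,b},{a,c},{b,d},{b,e},{a,b,d},{a,c,d}}
  U1234={{a,c},{c,d},{a,c,d}} U1235={{a,c},{a,c,d}} U1236={{a,c},{c,d},{a,c,d}} U1245={{a,c},{a,c,d}} U1246={{c},{a,c},{c,d},{a,c,d}} U1256={{a,c},{a,c,d}} U1345={{a,c},{a,d},{b,d},{b,e},{a,b,d},{a,c,d}} U1346={{a,c},{b,d},{b,e},{c,d},{a,b,d},{a,c,d}} U1356={{a,c},{b,d},{b,e},{a,b,d},{a,c,d}} U1456={{a,c},{b,d},{b,e},{a,b,d},{a,c,d}} U2345={{a,c},{a,c,d}} U2346={{a,c},{c,d},{a,c,d}} U2356={{a,c},{a,c,d}} U2456={{a,c},{a,c,d}} U3456={{a,b},{a,c},{b,d},{b,e},{a,b,d},{a,c,d}}
  U12345={{a,c},{a,c,d}} U12346={{a,c},{c,d},{a,c,d}} U12356={{a,c},{a,c,d}} U12456={{a,c},{a,c,d}} U13456={{a,c},{b,d},{b,e},{a,b,d},{a,c,d}} U23456={{a,c},{a,c,d}}
  U123456={{a,c},{a,c,d}}
components per intersection:
  U1: {{c},{d},{e},{a,c},{a,d},{b,d},{b,e},{c,d},{d,e},{a,b,d},{a,c,d}}
  U2: {{c},{a,c},{c,d},{a,c,d}}
  U3: {{a},{d},{e},{a,b},{a,c},{a,d},{b,d},{b,e},{c,d},{d,e},{a,b,d},{a,c,d}}
  U4: {{a},{b},{c},{a,b},{a,c},{a,d},{b,d},{b,e},{c,d},{a,b,d},{a,c,d}}
  U5: {{a},{b},{a,b},{a,c},{a,d},{b,d},{b,e},{a,b,d},{a,c,d}}
  U6: {{b},{e},{a,b},{b,d},{b,e},{d,e},{a,b,d}} {{c},{a,c},{c,d},{a,c,d}}
  U12: {{c},{a,c},{c,d},{a,c,d}}
  U13: {{d},{e},{a,c},{a,d},{b,d},{b,e},{c,d},{d,e},{a,b,d},{a,c,d}}
  U14: {{c},{a,c},{a,d},{b,d},{c,d},{a,b,d},{a,c,d}} {{b,e}}
  U15: {{a,c},{a,d},{b,d},{a,b,d},{a,c,d}} {{b,e}}
  U16: {{c},{a,c},{c,d},{a,c,d}} {{e},{b,e},{d,e}} {{b,d},{a,b,d}}
  U23: {{a,c},{c,d},{a,c,d}}
  U24: {{c},{a,c},{c,d},{a,c,d}}
  U25: {{a,c},{a,c,d}}
  U26: {{c},{a,c},{c,d},{a,c,d}}
  U34: {{a},{a,b},{a,c},{a,d},{b,d},{c,d},{a,b,d},{a,c,d}} {{b,e}}
  U35: {{a},{a,b},{a,c},{a,d},{b,d},{a,b,d},{a,c,d}} {{b,e}}
  U36: {{e},{b,e},{d,e}} {{a,b},{b,d},{a,b,d}} {{a,c},{c,d},{a,c,d}}
  U45: {{a},{b},{a,b},{a,c},{a,d},{b,d},{b,e},{a,b,d},{a,c,d}}
  U46: {{b},{a,b},{b,d},{b,e},{a,b,d}} {{c},{a,c},{c,d},{a,c,d}}
  U56: {{b},{a,b},{b,d},{b,e},{a,b,d}} {{a,c},{a,c,d}}
  U123: {{a,c},{c,d},{a,c,d}}
  U124: {{c},{a,c},{c,d},{a,c,d}}
  U125: {{a,c},{a,c,d}}
  U126: {{c},{a,c},{c,d},{a,c,d}}
  U134: {{a,c},{a,d},{b,d},{c,d},{a,b,d},{a,c,d}} {{b,e}}
  U135: {{a,c},{a,d},{b,d},{a,b,d},{a,c,d}} {{b,e}}
  U136: {{e},{b,e},{d,e}} {{a,c},{c,d},{a,c,d}} {{b,d},{a,b,d}}
  U145: {{a,c},{a,d},{b,d},{a,b,d},{a,c,d}} {{b,e}}
  U146: {{c},{a,c},{c,d},{a,c,d}} {{b,d},{a,b,d}} {{b,e}}
  U156: {{a,c},{a,c,d}} {{b,d},{a,b,d}} {{b,e}}
  U234: {{a,c},{c,d},{a,c,d}}
  U235: {{a,c},{a,c,d}}
  U236: {{a,c},{c,d},{a,c,d}}
  U245: {{a,c},{a,c,d}}
  U246: {{c},{a,c},{c,d},{a,c,d}}
  U256: {{a,c},{a,c,d}}
  U345: {{a},{a,b},{a,c},{a,d},{b,d},{a,b,d},{a,c,d}} {{b,e}}
  U346: {{a,b},{b,d},{a,b,d}} {{a,c},{c,d},{a,c,d}} {{b,e}}
  U356: {{a,b},{b,d},{a,b,d}} {{a,c},{a,c,d}} {{b,e}}
  U456: {{b},{a,b},{b,d},{b,e},{a,b,d}} {{a,c},{a,c,d}}
  U1234: {{a,c},{c,d},{a,c,d}}
  U1235: {{a,c},{a,c,d}}
  U1236: {{a,c},{c,d},{a,c,d}}
  U1245: {{a,c},{a,c,d}}
  U1246: {{c},{a,c},{c,d},{a,c,d}}
  U1256: {{a,c},{a,c,d}}
  U1345: {{a,c},{a,d},{b,d},{a,b,d},{a,c,d}} {{b,e}}
  U1346: {{a,c},{c,d},{a,c,d}} {{b,d},{a,b,d}} {{b,e}}
  U1356: {{a,c},{a,c,d}} {{b,d},{a,b,d}} {{b,e}}
  U1456: {{a,c},{a,c,d}} {{b,d},{a,b,d}} {{b,e}}
  U2345: {{a,c},{a,c,d}}
  U2346: {{a,c},{c,d},{a,c,d}}
  U2356: {{a,c},{a,c,d}}
  U2456: {{a,c},{a,c,d}}
  U3456: {{a,b},{b,d},{a,b,d}} {{a,c},{a,c,d}} {{b,e}}
  U12345: {{a,c},{a,c,d}}
  U12346: {{a,c},{c,d},{a,c,d}}
  U12356: {{a,c},{a,c,d}}
  U12456: {{a,c},{a,c,d}}
  U13456: {{a,c},{a,c,d}} {{b,d},{a,b,d}} {{b,e}}
  U23456: {{a,c},{a,c,d}}
  U123456: {{a,c},{a,c,d}}
C dims 7,25,35,24; δ0: rk 6, SNF 1^6; δ1: rk 18, SNF 1^18; δ2: rk 17, SNF 1^17
Ȟ^0: (7−6)−0=1 ⇒ Z
Ȟ^1: (25−18)−6=1 ⇒ Z
Ȟ^2: (35−17)−18=0 ⇒ 0


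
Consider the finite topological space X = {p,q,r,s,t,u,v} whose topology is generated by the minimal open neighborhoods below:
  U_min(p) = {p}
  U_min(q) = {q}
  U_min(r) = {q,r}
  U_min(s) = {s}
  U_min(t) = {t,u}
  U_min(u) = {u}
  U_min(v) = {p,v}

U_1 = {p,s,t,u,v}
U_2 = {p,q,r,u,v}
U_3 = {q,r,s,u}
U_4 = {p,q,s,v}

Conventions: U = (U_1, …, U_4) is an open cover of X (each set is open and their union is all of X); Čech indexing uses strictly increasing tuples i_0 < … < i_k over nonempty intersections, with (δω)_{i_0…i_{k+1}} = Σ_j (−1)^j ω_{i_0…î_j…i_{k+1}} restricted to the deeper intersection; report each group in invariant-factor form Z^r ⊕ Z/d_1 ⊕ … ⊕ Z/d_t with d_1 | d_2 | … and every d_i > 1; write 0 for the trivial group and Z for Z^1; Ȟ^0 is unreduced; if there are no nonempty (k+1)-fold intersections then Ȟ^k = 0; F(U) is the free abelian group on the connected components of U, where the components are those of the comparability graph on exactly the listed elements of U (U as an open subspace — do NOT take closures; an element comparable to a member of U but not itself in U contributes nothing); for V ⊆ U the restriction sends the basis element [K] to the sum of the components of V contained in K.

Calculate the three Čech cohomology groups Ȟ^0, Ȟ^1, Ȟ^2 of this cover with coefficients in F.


nerve of the cover:
  U12={p,u,v} U13={s,u} U14={p,s,v} U23={q,r,u} U24={p,q,v} U34={q,s}
  U123={u} U124={p,v} U134={s} U234={q}
components per intersection:
  U1: {p,v} {s} {t,u}
  U2: {p,v} {q,r} {u}
  U3: {q,r} {s} {u}
  U4: {p,v} {q} {s}
  U12: {p,v} {u}
  U13: {s} {u}
  U14: {p,v} {s}
  U23: {q,r} {u}
  U24: {p,v} {q}
  U34: {q} {s}
  U123: {u}
  U124: {p,v}
  U134: {s}
  U234: {q}
C dims 12,12,4; δ0: rk 8, SNF 1^8; δ1: rk 4, SNF 1^4
Ȟ^0 = (12 − 8) − 0 = 4, so Ȟ^0 ≅ Z^4
Ȟ^1 = (12 − 4) − 8 = 0, so Ȟ^1 ≅ 0
Ȟ^2 = (4 − 0) − 4 = 0, so Ȟ^2 ≅ 0

Ȟ^0 ≅ Z^4,  Ȟ^1 ≅ 0,  Ȟ^2 ≅ 0


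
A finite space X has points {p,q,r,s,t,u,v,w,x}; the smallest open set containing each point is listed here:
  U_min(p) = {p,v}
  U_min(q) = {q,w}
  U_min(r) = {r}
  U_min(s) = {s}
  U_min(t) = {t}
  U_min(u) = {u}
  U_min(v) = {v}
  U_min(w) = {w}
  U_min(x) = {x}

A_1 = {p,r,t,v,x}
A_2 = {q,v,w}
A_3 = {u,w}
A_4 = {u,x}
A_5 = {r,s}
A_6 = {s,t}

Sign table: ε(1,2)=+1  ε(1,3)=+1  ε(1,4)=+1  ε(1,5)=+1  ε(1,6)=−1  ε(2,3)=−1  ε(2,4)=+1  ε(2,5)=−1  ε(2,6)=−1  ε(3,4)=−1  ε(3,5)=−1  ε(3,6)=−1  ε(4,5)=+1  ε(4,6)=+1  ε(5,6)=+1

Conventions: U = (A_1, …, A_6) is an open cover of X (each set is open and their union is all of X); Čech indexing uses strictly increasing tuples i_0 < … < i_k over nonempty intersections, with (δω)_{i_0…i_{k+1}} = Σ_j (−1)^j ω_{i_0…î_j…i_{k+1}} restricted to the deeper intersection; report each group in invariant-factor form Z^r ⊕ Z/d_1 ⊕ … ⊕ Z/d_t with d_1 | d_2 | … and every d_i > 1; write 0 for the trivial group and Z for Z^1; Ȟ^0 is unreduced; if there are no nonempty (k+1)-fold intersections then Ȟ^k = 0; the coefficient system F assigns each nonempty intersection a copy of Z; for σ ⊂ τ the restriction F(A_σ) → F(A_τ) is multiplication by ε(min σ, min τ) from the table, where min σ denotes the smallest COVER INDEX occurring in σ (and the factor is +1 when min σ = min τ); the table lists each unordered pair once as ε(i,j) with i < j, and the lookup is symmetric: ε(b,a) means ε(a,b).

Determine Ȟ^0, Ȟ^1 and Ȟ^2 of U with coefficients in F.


nonempty overlaps:
  A12={v} A14={x} A15={r} A16={t} A23={w} A34={u} A56={s}
C dims 6,7; δ0: rk 6, SNF 1^5·2
degree 0: 6−6−0 = 0 → Ȟ^0 ≅ 0
degree 1: 7−0−6 = 1 plus torsion [2] → Ȟ^1 ≅ Z ⊕ Z/2
degree 2: 0−0−0 = 0 → Ȟ^2 ≅ 0

Ȟ^0 = 0,  Ȟ^1 = Z ⊕ Z/2,  Ȟ^2 = 0


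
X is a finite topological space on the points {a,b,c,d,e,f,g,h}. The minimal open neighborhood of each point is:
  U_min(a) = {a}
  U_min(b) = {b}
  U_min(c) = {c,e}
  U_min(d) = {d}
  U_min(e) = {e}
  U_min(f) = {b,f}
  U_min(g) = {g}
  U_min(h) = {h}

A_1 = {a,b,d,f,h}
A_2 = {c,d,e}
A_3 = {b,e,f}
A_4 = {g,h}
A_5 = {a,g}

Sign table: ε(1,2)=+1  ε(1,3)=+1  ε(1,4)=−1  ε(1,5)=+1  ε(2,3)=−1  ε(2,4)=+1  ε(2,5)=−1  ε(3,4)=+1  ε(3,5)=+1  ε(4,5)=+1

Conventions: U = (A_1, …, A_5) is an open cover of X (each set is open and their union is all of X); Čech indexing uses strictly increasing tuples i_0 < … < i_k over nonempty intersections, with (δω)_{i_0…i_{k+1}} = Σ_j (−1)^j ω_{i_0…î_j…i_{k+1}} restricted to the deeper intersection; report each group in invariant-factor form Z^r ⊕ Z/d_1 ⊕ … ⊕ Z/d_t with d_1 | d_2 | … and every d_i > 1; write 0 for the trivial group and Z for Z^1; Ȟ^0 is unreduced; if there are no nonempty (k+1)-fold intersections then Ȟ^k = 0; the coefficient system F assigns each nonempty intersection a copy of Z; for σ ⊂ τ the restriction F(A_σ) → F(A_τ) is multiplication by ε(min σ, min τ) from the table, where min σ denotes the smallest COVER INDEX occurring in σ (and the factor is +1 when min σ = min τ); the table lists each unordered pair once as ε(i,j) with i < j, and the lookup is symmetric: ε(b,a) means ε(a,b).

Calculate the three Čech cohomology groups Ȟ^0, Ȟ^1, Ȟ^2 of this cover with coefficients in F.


Ȟ^0 ≅ 0, Ȟ^1 ≅ Z ⊕ Z/2 and Ȟ^2 ≅ 0

nonempty intersections:
  A12={d} A13={b,f} A14={h} A15={a} A23={e} A45={g}
C dims 5,6; δ0: rk 5, SNF 1^4·2
Ȟ^0: (5−5)−0=0 ⇒ 0
Ȟ^1: (6−0)−5=1 plus torsion [2] ⇒ Z ⊕ Z/2
Ȟ^2: (0−0)−0=0 ⇒ 0
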